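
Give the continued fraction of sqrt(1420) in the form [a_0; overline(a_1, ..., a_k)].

[37; overline(1, 2, 6, 1, 1, 14, 1, 1, 6, 2, 1, 74)]

Write x_i = (sqrt(1420) + m_i)/d_i with (m_0, d_0) = (0, 1). a_0 = floor(sqrt(1420)) = 37, since 37^2 = 1369 <= 1420 < 1444 = 38^2.
Iterate m_{i+1} = d_i*a_i - m_i, d_{i+1} = (1420 - m_{i+1}^2)/d_i, a_{i+1} = floor((a_0 + m_{i+1})/d_{i+1}):
  m_1 = 1*37 - 0 = 37, d_1 = (1420 - 37^2)/1 = 51/1 = 51, a_1 = floor((37 + 37)/51) = 1.
  m_2 = 51*1 - 37 = 14, d_2 = (1420 - 14^2)/51 = 1224/51 = 24, a_2 = floor((37 + 14)/24) = 2.
  m_3 = 24*2 - 14 = 34, d_3 = (1420 - 34^2)/24 = 264/24 = 11, a_3 = floor((37 + 34)/11) = 6.
  m_4 = 11*6 - 34 = 32, d_4 = (1420 - 32^2)/11 = 396/11 = 36, a_4 = floor((37 + 32)/36) = 1.
  m_5 = 36*1 - 32 = 4, d_5 = (1420 - 4^2)/36 = 1404/36 = 39, a_5 = floor((37 + 4)/39) = 1.
  m_6 = 39*1 - 4 = 35, d_6 = (1420 - 35^2)/39 = 195/39 = 5, a_6 = floor((37 + 35)/5) = 14.
  m_7 = 5*14 - 35 = 35, d_7 = (1420 - 35^2)/5 = 195/5 = 39, a_7 = floor((37 + 35)/39) = 1.
  m_8 = 39*1 - 35 = 4, d_8 = (1420 - 4^2)/39 = 1404/39 = 36, a_8 = floor((37 + 4)/36) = 1.
  m_9 = 36*1 - 4 = 32, d_9 = (1420 - 32^2)/36 = 396/36 = 11, a_9 = floor((37 + 32)/11) = 6.
  m_10 = 11*6 - 32 = 34, d_10 = (1420 - 34^2)/11 = 264/11 = 24, a_10 = floor((37 + 34)/24) = 2.
  m_11 = 24*2 - 34 = 14, d_11 = (1420 - 14^2)/24 = 1224/24 = 51, a_11 = floor((37 + 14)/51) = 1.
  m_12 = 51*1 - 14 = 37, d_12 = (1420 - 37^2)/51 = 51/51 = 1, a_12 = floor((37 + 37)/1) = 74.
  m_13 = 1*74 - 37 = 37, d_13 = (1420 - 37^2)/1 = 51/1 = 51: (m_13, d_13) = (m_1, d_1) = (37, 51), so from here the quotients repeat a_1, ..., a_12; the period length is 12.
Hence the expansion of sqrt(1420) is a_0 = 37 followed by the repeating block 1, 2, 6, 1, 1, 14, 1, 1, 6, 2, 1, 74 (period 12).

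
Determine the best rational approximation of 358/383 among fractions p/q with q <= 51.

43/46

Expand x = 358/383 as a continued fraction with the Euclidean algorithm:
  358 = 0*383 + 358, so a_0 = 0.
  383 = 1*358 + 25, so a_1 = 1.
  358 = 14*25 + 8, so a_2 = 14.
  25 = 3*8 + 1, so a_3 = 3.
  8 = 8*1 + 0, so a_4 = 8.
so x = [0; 1, 14, 3, 8].
Convergents (p_i = a_i*p_{i-1} + p_{i-2}, q_i = a_i*q_{i-1} + q_{i-2} with p_{-2}=0, p_{-1}=1, q_{-2}=1, q_{-1}=0), until the denominator exceeds 51:
  i=0: a_0=0, p_0 = 0*1 + 0 = 0, q_0 = 0*0 + 1 = 1.
  i=1: a_1=1, p_1 = 1*0 + 1 = 1, q_1 = 1*1 + 0 = 1.
  i=2: a_2=14, p_2 = 14*1 + 0 = 14, q_2 = 14*1 + 1 = 15.
  i=3: a_3=3, p_3 = 3*14 + 1 = 43, q_3 = 3*15 + 1 = 46.
  i=4: a_4=8, p_4 = 8*43 + 14 = 358, q_4 = 8*46 + 15 = 383.
q_4 = 383 > 51, so the last convergent with denominator <= 51 is p_3/q_3 = 43/46.
The closest fraction with denominator <= 51 is either p_3/q_3 or the intermediate fraction (k*p_3 + p_2)/(k*q_3 + q_2) with the largest k >= 1 whose denominator stays <= 51; these approach x as k grows, and every other convergent or intermediate fraction in range is farther away.
Largest k: floor((51 - q_2)/q_3) = floor((51 - 15)/46) = 0.
Since k = 0, no intermediate fraction beyond p_3/q_3 has denominator <= 51, so the convergent 43/46 is the closest (its error is |358*46 - 43*383|/(383*46) = 1/17618).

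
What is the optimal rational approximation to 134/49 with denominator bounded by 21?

Expand x = 134/49 as a continued fraction with the Euclidean algorithm:
  134 = 2*49 + 36, so a_0 = 2.
  49 = 1*36 + 13, so a_1 = 1.
  36 = 2*13 + 10, so a_2 = 2.
  13 = 1*10 + 3, so a_3 = 1.
  10 = 3*3 + 1, so a_4 = 3.
  3 = 3*1 + 0, so a_5 = 3.
so x = [2; 1, 2, 1, 3, 3].
Convergents (p_i = a_i*p_{i-1} + p_{i-2}, q_i = a_i*q_{i-1} + q_{i-2} with p_{-2}=0, p_{-1}=1, q_{-2}=1, q_{-1}=0), until the denominator exceeds 21:
  i=0: a_0=2, p_0 = 2*1 + 0 = 2, q_0 = 2*0 + 1 = 1.
  i=1: a_1=1, p_1 = 1*2 + 1 = 3, q_1 = 1*1 + 0 = 1.
  i=2: a_2=2, p_2 = 2*3 + 2 = 8, q_2 = 2*1 + 1 = 3.
  i=3: a_3=1, p_3 = 1*8 + 3 = 11, q_3 = 1*3 + 1 = 4.
  i=4: a_4=3, p_4 = 3*11 + 8 = 41, q_4 = 3*4 + 3 = 15.
  i=5: a_5=3, p_5 = 3*41 + 11 = 134, q_5 = 3*15 + 4 = 49.
q_5 = 49 > 21, so the last convergent with denominator <= 21 is p_4/q_4 = 41/15.
The closest fraction with denominator <= 21 is either p_4/q_4 or the intermediate fraction (k*p_4 + p_3)/(k*q_4 + q_3) with the largest k >= 1 whose denominator stays <= 21; these approach x as k grows, and every other convergent or intermediate fraction in range is farther away.
Largest k: floor((21 - q_3)/q_4) = floor((21 - 4)/15) = 1.
That gives (1*41 + 11)/(1*15 + 4) = 52/19.
Compare the errors: |x - 41/15| = |134*15 - 41*49|/(49*15) = 1/735, and |x - 52/19| = |134*19 - 52*49|/(49*19) = 2/931.
Cross-multiplying, 1*931 = 931 < 1470 = 2*735, so 1/735 is smaller: the convergent 41/15 is closer to x than 52/19.

41/15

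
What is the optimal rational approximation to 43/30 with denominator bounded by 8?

Expand x = 43/30 as a continued fraction with the Euclidean algorithm:
  43 = 1*30 + 13, so a_0 = 1.
  30 = 2*13 + 4, so a_1 = 2.
  13 = 3*4 + 1, so a_2 = 3.
  4 = 4*1 + 0, so a_3 = 4.
so x = [1; 2, 3, 4].
Convergents (p_i = a_i*p_{i-1} + p_{i-2}, q_i = a_i*q_{i-1} + q_{i-2} with p_{-2}=0, p_{-1}=1, q_{-2}=1, q_{-1}=0), until the denominator exceeds 8:
  i=0: a_0=1, p_0 = 1*1 + 0 = 1, q_0 = 1*0 + 1 = 1.
  i=1: a_1=2, p_1 = 2*1 + 1 = 3, q_1 = 2*1 + 0 = 2.
  i=2: a_2=3, p_2 = 3*3 + 1 = 10, q_2 = 3*2 + 1 = 7.
  i=3: a_3=4, p_3 = 4*10 + 3 = 43, q_3 = 4*7 + 2 = 30.
q_3 = 30 > 8, so the last convergent with denominator <= 8 is p_2/q_2 = 10/7.
The closest fraction with denominator <= 8 is either p_2/q_2 or the intermediate fraction (k*p_2 + p_1)/(k*q_2 + q_1) with the largest k >= 1 whose denominator stays <= 8; these approach x as k grows, and every other convergent or intermediate fraction in range is farther away.
Largest k: floor((8 - q_1)/q_2) = floor((8 - 2)/7) = 0.
Since k = 0, no intermediate fraction beyond p_2/q_2 has denominator <= 8, so the convergent 10/7 is the closest (its error is |43*7 - 10*30|/(30*7) = 1/210).

10/7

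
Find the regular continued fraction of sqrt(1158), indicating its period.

[34; (34, 68)]

Write x_i = (sqrt(1158) + m_i)/d_i with (m_0, d_0) = (0, 1). a_0 = floor(sqrt(1158)) = 34, since 34^2 = 1156 <= 1158 < 1225 = 35^2.
Iterate m_{i+1} = d_i*a_i - m_i, d_{i+1} = (1158 - m_{i+1}^2)/d_i, a_{i+1} = floor((a_0 + m_{i+1})/d_{i+1}):
  m_1 = 1*34 - 0 = 34, d_1 = (1158 - 34^2)/1 = 2/1 = 2, a_1 = floor((34 + 34)/2) = 34.
  m_2 = 2*34 - 34 = 34, d_2 = (1158 - 34^2)/2 = 2/2 = 1, a_2 = floor((34 + 34)/1) = 68.
  m_3 = 1*68 - 34 = 34, d_3 = (1158 - 34^2)/1 = 2/1 = 2: (m_3, d_3) = (m_1, d_1) = (34, 2), so from here the quotients repeat a_1, a_2; the period length is 2.
Hence the expansion of sqrt(1158) is a_0 = 34 followed by the repeating block 34, 68 (period 2).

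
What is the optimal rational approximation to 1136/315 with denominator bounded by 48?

Expand x = 1136/315 as a continued fraction with the Euclidean algorithm:
  1136 = 3*315 + 191, so a_0 = 3.
  315 = 1*191 + 124, so a_1 = 1.
  191 = 1*124 + 67, so a_2 = 1.
  124 = 1*67 + 57, so a_3 = 1.
  67 = 1*57 + 10, so a_4 = 1.
  57 = 5*10 + 7, so a_5 = 5.
  10 = 1*7 + 3, so a_6 = 1.
  7 = 2*3 + 1, so a_7 = 2.
  3 = 3*1 + 0, so a_8 = 3.
so x = [3; 1, 1, 1, 1, 5, 1, 2, 3].
Convergents (p_i = a_i*p_{i-1} + p_{i-2}, q_i = a_i*q_{i-1} + q_{i-2} with p_{-2}=0, p_{-1}=1, q_{-2}=1, q_{-1}=0), until the denominator exceeds 48:
  i=0: a_0=3, p_0 = 3*1 + 0 = 3, q_0 = 3*0 + 1 = 1.
  i=1: a_1=1, p_1 = 1*3 + 1 = 4, q_1 = 1*1 + 0 = 1.
  i=2: a_2=1, p_2 = 1*4 + 3 = 7, q_2 = 1*1 + 1 = 2.
  i=3: a_3=1, p_3 = 1*7 + 4 = 11, q_3 = 1*2 + 1 = 3.
  i=4: a_4=1, p_4 = 1*11 + 7 = 18, q_4 = 1*3 + 2 = 5.
  i=5: a_5=5, p_5 = 5*18 + 11 = 101, q_5 = 5*5 + 3 = 28.
  i=6: a_6=1, p_6 = 1*101 + 18 = 119, q_6 = 1*28 + 5 = 33.
  i=7: a_7=2, p_7 = 2*119 + 101 = 339, q_7 = 2*33 + 28 = 94.
q_7 = 94 > 48, so the last convergent with denominator <= 48 is p_6/q_6 = 119/33.
The closest fraction with denominator <= 48 is either p_6/q_6 or the intermediate fraction (k*p_6 + p_5)/(k*q_6 + q_5) with the largest k >= 1 whose denominator stays <= 48; these approach x as k grows, and every other convergent or intermediate fraction in range is farther away.
Largest k: floor((48 - q_5)/q_6) = floor((48 - 28)/33) = 0.
Since k = 0, no intermediate fraction beyond p_6/q_6 has denominator <= 48, so the convergent 119/33 is the closest (its error is |1136*33 - 119*315|/(315*33) = 3/10395).

119/33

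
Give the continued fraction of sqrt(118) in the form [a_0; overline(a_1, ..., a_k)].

Write x_i = (sqrt(118) + m_i)/d_i with (m_0, d_0) = (0, 1). a_0 = floor(sqrt(118)) = 10, since 10^2 = 100 <= 118 < 121 = 11^2.
Iterate m_{i+1} = d_i*a_i - m_i, d_{i+1} = (118 - m_{i+1}^2)/d_i, a_{i+1} = floor((a_0 + m_{i+1})/d_{i+1}):
  m_1 = 1*10 - 0 = 10, d_1 = (118 - 10^2)/1 = 18/1 = 18, a_1 = floor((10 + 10)/18) = 1.
  m_2 = 18*1 - 10 = 8, d_2 = (118 - 8^2)/18 = 54/18 = 3, a_2 = floor((10 + 8)/3) = 6.
  m_3 = 3*6 - 8 = 10, d_3 = (118 - 10^2)/3 = 18/3 = 6, a_3 = floor((10 + 10)/6) = 3.
  m_4 = 6*3 - 10 = 8, d_4 = (118 - 8^2)/6 = 54/6 = 9, a_4 = floor((10 + 8)/9) = 2.
  m_5 = 9*2 - 8 = 10, d_5 = (118 - 10^2)/9 = 18/9 = 2, a_5 = floor((10 + 10)/2) = 10.
  m_6 = 2*10 - 10 = 10, d_6 = (118 - 10^2)/2 = 18/2 = 9, a_6 = floor((10 + 10)/9) = 2.
  m_7 = 9*2 - 10 = 8, d_7 = (118 - 8^2)/9 = 54/9 = 6, a_7 = floor((10 + 8)/6) = 3.
  m_8 = 6*3 - 8 = 10, d_8 = (118 - 10^2)/6 = 18/6 = 3, a_8 = floor((10 + 10)/3) = 6.
  m_9 = 3*6 - 10 = 8, d_9 = (118 - 8^2)/3 = 54/3 = 18, a_9 = floor((10 + 8)/18) = 1.
  m_10 = 18*1 - 8 = 10, d_10 = (118 - 10^2)/18 = 18/18 = 1, a_10 = floor((10 + 10)/1) = 20.
  m_11 = 1*20 - 10 = 10, d_11 = (118 - 10^2)/1 = 18/1 = 18: (m_11, d_11) = (m_1, d_1) = (10, 18), so from here the quotients repeat a_1, ..., a_10; the period length is 10.
Hence the expansion of sqrt(118) is a_0 = 10 followed by the repeating block 1, 6, 3, 2, 10, 2, 3, 6, 1, 20 (period 10).

[10; overline(1, 6, 3, 2, 10, 2, 3, 6, 1, 20)]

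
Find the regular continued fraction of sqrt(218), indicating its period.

Write x_i = (sqrt(218) + m_i)/d_i with (m_0, d_0) = (0, 1). a_0 = floor(sqrt(218)) = 14, since 14^2 = 196 <= 218 < 225 = 15^2.
Iterate m_{i+1} = d_i*a_i - m_i, d_{i+1} = (218 - m_{i+1}^2)/d_i, a_{i+1} = floor((a_0 + m_{i+1})/d_{i+1}):
  m_1 = 1*14 - 0 = 14, d_1 = (218 - 14^2)/1 = 22/1 = 22, a_1 = floor((14 + 14)/22) = 1.
  m_2 = 22*1 - 14 = 8, d_2 = (218 - 8^2)/22 = 154/22 = 7, a_2 = floor((14 + 8)/7) = 3.
  m_3 = 7*3 - 8 = 13, d_3 = (218 - 13^2)/7 = 49/7 = 7, a_3 = floor((14 + 13)/7) = 3.
  m_4 = 7*3 - 13 = 8, d_4 = (218 - 8^2)/7 = 154/7 = 22, a_4 = floor((14 + 8)/22) = 1.
  m_5 = 22*1 - 8 = 14, d_5 = (218 - 14^2)/22 = 22/22 = 1, a_5 = floor((14 + 14)/1) = 28.
  m_6 = 1*28 - 14 = 14, d_6 = (218 - 14^2)/1 = 22/1 = 22: (m_6, d_6) = (m_1, d_1) = (14, 22), so from here the quotients repeat a_1, ..., a_5; the period length is 5.
Hence the expansion of sqrt(218) is a_0 = 14 followed by the repeating block 1, 3, 3, 1, 28 (period 5).

[14; (1, 3, 3, 1, 28)]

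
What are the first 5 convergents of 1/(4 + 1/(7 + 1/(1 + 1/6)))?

0/1, 1/4, 7/29, 8/33, 55/227

Using the convergent recurrence p_i = a_i*p_{i-1} + p_{i-2}, q_i = a_i*q_{i-1} + q_{i-2} with p_{-2}=0, p_{-1}=1, q_{-2}=1, q_{-1}=0:
  i=0: a_0=0, p_0 = 0*1 + 0 = 0, q_0 = 0*0 + 1 = 1.
  i=1: a_1=4, p_1 = 4*0 + 1 = 1, q_1 = 4*1 + 0 = 4.
  i=2: a_2=7, p_2 = 7*1 + 0 = 7, q_2 = 7*4 + 1 = 29.
  i=3: a_3=1, p_3 = 1*7 + 1 = 8, q_3 = 1*29 + 4 = 33.
  i=4: a_4=6, p_4 = 6*8 + 7 = 55, q_4 = 6*33 + 29 = 227.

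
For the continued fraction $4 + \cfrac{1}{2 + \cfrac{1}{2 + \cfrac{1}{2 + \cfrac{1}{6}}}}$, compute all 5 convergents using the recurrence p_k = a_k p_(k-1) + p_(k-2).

4/1, 9/2, 22/5, 53/12, 340/77

Using the convergent recurrence p_i = a_i*p_{i-1} + p_{i-2}, q_i = a_i*q_{i-1} + q_{i-2} with p_{-2}=0, p_{-1}=1, q_{-2}=1, q_{-1}=0:
  i=0: a_0=4, p_0 = 4*1 + 0 = 4, q_0 = 4*0 + 1 = 1.
  i=1: a_1=2, p_1 = 2*4 + 1 = 9, q_1 = 2*1 + 0 = 2.
  i=2: a_2=2, p_2 = 2*9 + 4 = 22, q_2 = 2*2 + 1 = 5.
  i=3: a_3=2, p_3 = 2*22 + 9 = 53, q_3 = 2*5 + 2 = 12.
  i=4: a_4=6, p_4 = 6*53 + 22 = 340, q_4 = 6*12 + 5 = 77.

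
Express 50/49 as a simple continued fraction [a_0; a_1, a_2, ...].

Run the Euclidean algorithm on 50 and 49; the successive quotients are the partial quotients a_0, a_1, ... (each step inverts the fractional part left over by the previous one):
  50 = 1*49 + 1, so a_0 = 1.
  49 = 49*1 + 0, so a_1 = 49.
The remainder reaches 0 after 2 divisions, so the expansion has 2 partial quotients, read off in order.

[1; 49]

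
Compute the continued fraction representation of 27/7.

[3; 1, 6]

Run the Euclidean algorithm on 27 and 7; the successive quotients are the partial quotients a_0, a_1, ... (each step inverts the fractional part left over by the previous one):
  27 = 3*7 + 6, so a_0 = 3.
  7 = 1*6 + 1, so a_1 = 1.
  6 = 6*1 + 0, so a_2 = 6.
The remainder reaches 0 after 3 divisions, so the expansion has 3 partial quotients, read off in order.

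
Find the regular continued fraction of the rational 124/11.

Run the Euclidean algorithm on 124 and 11; the successive quotients are the partial quotients a_0, a_1, ... (each step inverts the fractional part left over by the previous one):
  124 = 11*11 + 3, so a_0 = 11.
  11 = 3*3 + 2, so a_1 = 3.
  3 = 1*2 + 1, so a_2 = 1.
  2 = 2*1 + 0, so a_3 = 2.
The remainder reaches 0 after 4 divisions, so the expansion has 4 partial quotients, read off in order.

[11; 3, 1, 2]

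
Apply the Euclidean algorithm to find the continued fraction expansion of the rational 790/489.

[1; 1, 1, 1, 1, 1, 1, 37]

Run the Euclidean algorithm on 790 and 489; the successive quotients are the partial quotients a_0, a_1, ... (each step inverts the fractional part left over by the previous one):
  790 = 1*489 + 301, so a_0 = 1.
  489 = 1*301 + 188, so a_1 = 1.
  301 = 1*188 + 113, so a_2 = 1.
  188 = 1*113 + 75, so a_3 = 1.
  113 = 1*75 + 38, so a_4 = 1.
  75 = 1*38 + 37, so a_5 = 1.
  38 = 1*37 + 1, so a_6 = 1.
  37 = 37*1 + 0, so a_7 = 37.
The remainder reaches 0 after 8 divisions, so the expansion has 8 partial quotients, read off in order.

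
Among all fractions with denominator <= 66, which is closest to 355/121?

179/61

Expand x = 355/121 as a continued fraction with the Euclidean algorithm:
  355 = 2*121 + 113, so a_0 = 2.
  121 = 1*113 + 8, so a_1 = 1.
  113 = 14*8 + 1, so a_2 = 14.
  8 = 8*1 + 0, so a_3 = 8.
so x = [2; 1, 14, 8].
Convergents (p_i = a_i*p_{i-1} + p_{i-2}, q_i = a_i*q_{i-1} + q_{i-2} with p_{-2}=0, p_{-1}=1, q_{-2}=1, q_{-1}=0), until the denominator exceeds 66:
  i=0: a_0=2, p_0 = 2*1 + 0 = 2, q_0 = 2*0 + 1 = 1.
  i=1: a_1=1, p_1 = 1*2 + 1 = 3, q_1 = 1*1 + 0 = 1.
  i=2: a_2=14, p_2 = 14*3 + 2 = 44, q_2 = 14*1 + 1 = 15.
  i=3: a_3=8, p_3 = 8*44 + 3 = 355, q_3 = 8*15 + 1 = 121.
q_3 = 121 > 66, so the last convergent with denominator <= 66 is p_2/q_2 = 44/15.
The closest fraction with denominator <= 66 is either p_2/q_2 or the intermediate fraction (k*p_2 + p_1)/(k*q_2 + q_1) with the largest k >= 1 whose denominator stays <= 66; these approach x as k grows, and every other convergent or intermediate fraction in range is farther away.
Largest k: floor((66 - q_1)/q_2) = floor((66 - 1)/15) = 4.
That gives (4*44 + 3)/(4*15 + 1) = 179/61.
Compare the errors: |x - 44/15| = |355*15 - 44*121|/(121*15) = 1/1815, and |x - 179/61| = |355*61 - 179*121|/(121*61) = 4/7381.
Cross-multiplying, 4*1815 = 7260 < 7381 = 1*7381, so 4/7381 is smaller: the intermediate fraction 179/61 is closer to x than 44/15.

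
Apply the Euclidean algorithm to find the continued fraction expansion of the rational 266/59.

[4; 1, 1, 29]

Run the Euclidean algorithm on 266 and 59; the successive quotients are the partial quotients a_0, a_1, ... (each step inverts the fractional part left over by the previous one):
  266 = 4*59 + 30, so a_0 = 4.
  59 = 1*30 + 29, so a_1 = 1.
  30 = 1*29 + 1, so a_2 = 1.
  29 = 29*1 + 0, so a_3 = 29.
The remainder reaches 0 after 4 divisions, so the expansion has 4 partial quotients, read off in order.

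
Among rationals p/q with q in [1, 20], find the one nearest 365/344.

Expand x = 365/344 as a continued fraction with the Euclidean algorithm:
  365 = 1*344 + 21, so a_0 = 1.
  344 = 16*21 + 8, so a_1 = 16.
  21 = 2*8 + 5, so a_2 = 2.
  8 = 1*5 + 3, so a_3 = 1.
  5 = 1*3 + 2, so a_4 = 1.
  3 = 1*2 + 1, so a_5 = 1.
  2 = 2*1 + 0, so a_6 = 2.
so x = [1; 16, 2, 1, 1, 1, 2].
Convergents (p_i = a_i*p_{i-1} + p_{i-2}, q_i = a_i*q_{i-1} + q_{i-2} with p_{-2}=0, p_{-1}=1, q_{-2}=1, q_{-1}=0), until the denominator exceeds 20:
  i=0: a_0=1, p_0 = 1*1 + 0 = 1, q_0 = 1*0 + 1 = 1.
  i=1: a_1=16, p_1 = 16*1 + 1 = 17, q_1 = 16*1 + 0 = 16.
  i=2: a_2=2, p_2 = 2*17 + 1 = 35, q_2 = 2*16 + 1 = 33.
q_2 = 33 > 20, so the last convergent with denominator <= 20 is p_1/q_1 = 17/16.
The closest fraction with denominator <= 20 is either p_1/q_1 or the intermediate fraction (k*p_1 + p_0)/(k*q_1 + q_0) with the largest k >= 1 whose denominator stays <= 20; these approach x as k grows, and every other convergent or intermediate fraction in range is farther away.
Largest k: floor((20 - q_0)/q_1) = floor((20 - 1)/16) = 1.
That gives (1*17 + 1)/(1*16 + 1) = 18/17.
Compare the errors: |x - 17/16| = |365*16 - 17*344|/(344*16) = 8/5504, and |x - 18/17| = |365*17 - 18*344|/(344*17) = 13/5848.
Cross-multiplying, 8*5848 = 46784 < 71552 = 13*5504, so 8/5504 is smaller: the convergent 17/16 is closer to x than 18/17.

17/16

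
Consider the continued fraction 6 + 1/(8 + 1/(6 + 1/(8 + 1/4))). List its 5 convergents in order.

Using the convergent recurrence p_i = a_i*p_{i-1} + p_{i-2}, q_i = a_i*q_{i-1} + q_{i-2} with p_{-2}=0, p_{-1}=1, q_{-2}=1, q_{-1}=0:
  i=0: a_0=6, p_0 = 6*1 + 0 = 6, q_0 = 6*0 + 1 = 1.
  i=1: a_1=8, p_1 = 8*6 + 1 = 49, q_1 = 8*1 + 0 = 8.
  i=2: a_2=6, p_2 = 6*49 + 6 = 300, q_2 = 6*8 + 1 = 49.
  i=3: a_3=8, p_3 = 8*300 + 49 = 2449, q_3 = 8*49 + 8 = 400.
  i=4: a_4=4, p_4 = 4*2449 + 300 = 10096, q_4 = 4*400 + 49 = 1649.

6/1, 49/8, 300/49, 2449/400, 10096/1649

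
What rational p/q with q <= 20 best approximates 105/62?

22/13

Expand x = 105/62 as a continued fraction with the Euclidean algorithm:
  105 = 1*62 + 43, so a_0 = 1.
  62 = 1*43 + 19, so a_1 = 1.
  43 = 2*19 + 5, so a_2 = 2.
  19 = 3*5 + 4, so a_3 = 3.
  5 = 1*4 + 1, so a_4 = 1.
  4 = 4*1 + 0, so a_5 = 4.
so x = [1; 1, 2, 3, 1, 4].
Convergents (p_i = a_i*p_{i-1} + p_{i-2}, q_i = a_i*q_{i-1} + q_{i-2} with p_{-2}=0, p_{-1}=1, q_{-2}=1, q_{-1}=0), until the denominator exceeds 20:
  i=0: a_0=1, p_0 = 1*1 + 0 = 1, q_0 = 1*0 + 1 = 1.
  i=1: a_1=1, p_1 = 1*1 + 1 = 2, q_1 = 1*1 + 0 = 1.
  i=2: a_2=2, p_2 = 2*2 + 1 = 5, q_2 = 2*1 + 1 = 3.
  i=3: a_3=3, p_3 = 3*5 + 2 = 17, q_3 = 3*3 + 1 = 10.
  i=4: a_4=1, p_4 = 1*17 + 5 = 22, q_4 = 1*10 + 3 = 13.
  i=5: a_5=4, p_5 = 4*22 + 17 = 105, q_5 = 4*13 + 10 = 62.
q_5 = 62 > 20, so the last convergent with denominator <= 20 is p_4/q_4 = 22/13.
The closest fraction with denominator <= 20 is either p_4/q_4 or the intermediate fraction (k*p_4 + p_3)/(k*q_4 + q_3) with the largest k >= 1 whose denominator stays <= 20; these approach x as k grows, and every other convergent or intermediate fraction in range is farther away.
Largest k: floor((20 - q_3)/q_4) = floor((20 - 10)/13) = 0.
Since k = 0, no intermediate fraction beyond p_4/q_4 has denominator <= 20, so the convergent 22/13 is the closest (its error is |105*13 - 22*62|/(62*13) = 1/806).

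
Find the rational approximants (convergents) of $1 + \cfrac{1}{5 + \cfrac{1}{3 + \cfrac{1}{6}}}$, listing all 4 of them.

Using the convergent recurrence p_i = a_i*p_{i-1} + p_{i-2}, q_i = a_i*q_{i-1} + q_{i-2} with p_{-2}=0, p_{-1}=1, q_{-2}=1, q_{-1}=0:
  i=0: a_0=1, p_0 = 1*1 + 0 = 1, q_0 = 1*0 + 1 = 1.
  i=1: a_1=5, p_1 = 5*1 + 1 = 6, q_1 = 5*1 + 0 = 5.
  i=2: a_2=3, p_2 = 3*6 + 1 = 19, q_2 = 3*5 + 1 = 16.
  i=3: a_3=6, p_3 = 6*19 + 6 = 120, q_3 = 6*16 + 5 = 101.

1/1, 6/5, 19/16, 120/101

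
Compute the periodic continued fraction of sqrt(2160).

Write x_i = (sqrt(2160) + m_i)/d_i with (m_0, d_0) = (0, 1). a_0 = floor(sqrt(2160)) = 46, since 46^2 = 2116 <= 2160 < 2209 = 47^2.
Iterate m_{i+1} = d_i*a_i - m_i, d_{i+1} = (2160 - m_{i+1}^2)/d_i, a_{i+1} = floor((a_0 + m_{i+1})/d_{i+1}):
  m_1 = 1*46 - 0 = 46, d_1 = (2160 - 46^2)/1 = 44/1 = 44, a_1 = floor((46 + 46)/44) = 2.
  m_2 = 44*2 - 46 = 42, d_2 = (2160 - 42^2)/44 = 396/44 = 9, a_2 = floor((46 + 42)/9) = 9.
  m_3 = 9*9 - 42 = 39, d_3 = (2160 - 39^2)/9 = 639/9 = 71, a_3 = floor((46 + 39)/71) = 1.
  m_4 = 71*1 - 39 = 32, d_4 = (2160 - 32^2)/71 = 1136/71 = 16, a_4 = floor((46 + 32)/16) = 4.
  m_5 = 16*4 - 32 = 32, d_5 = (2160 - 32^2)/16 = 1136/16 = 71, a_5 = floor((46 + 32)/71) = 1.
  m_6 = 71*1 - 32 = 39, d_6 = (2160 - 39^2)/71 = 639/71 = 9, a_6 = floor((46 + 39)/9) = 9.
  m_7 = 9*9 - 39 = 42, d_7 = (2160 - 42^2)/9 = 396/9 = 44, a_7 = floor((46 + 42)/44) = 2.
  m_8 = 44*2 - 42 = 46, d_8 = (2160 - 46^2)/44 = 44/44 = 1, a_8 = floor((46 + 46)/1) = 92.
  m_9 = 1*92 - 46 = 46, d_9 = (2160 - 46^2)/1 = 44/1 = 44: (m_9, d_9) = (m_1, d_1) = (46, 44), so from here the quotients repeat a_1, ..., a_8; the period length is 8.
Hence the expansion of sqrt(2160) is a_0 = 46 followed by the repeating block 2, 9, 1, 4, 1, 9, 2, 92 (period 8).

[46; (2, 9, 1, 4, 1, 9, 2, 92)]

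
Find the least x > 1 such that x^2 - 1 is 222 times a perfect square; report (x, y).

(x, y) = (149, 10)

First expand sqrt(222) as a continued fraction. With x_i = (sqrt(222) + m_i)/d_i and (m_0, d_0) = (0, 1): a_0 = floor(sqrt(222)) = 14, since 14^2 = 196 <= 222 < 225 = 15^2.
Iterate m_{i+1} = d_i*a_i - m_i, d_{i+1} = (222 - m_{i+1}^2)/d_i, a_{i+1} = floor((a_0 + m_{i+1})/d_{i+1}):
  m_1 = 1*14 - 0 = 14, d_1 = (222 - 14^2)/1 = 26/1 = 26, a_1 = floor((14 + 14)/26) = 1.
  m_2 = 26*1 - 14 = 12, d_2 = (222 - 12^2)/26 = 78/26 = 3, a_2 = floor((14 + 12)/3) = 8.
  m_3 = 3*8 - 12 = 12, d_3 = (222 - 12^2)/3 = 78/3 = 26, a_3 = floor((14 + 12)/26) = 1.
  m_4 = 26*1 - 12 = 14, d_4 = (222 - 14^2)/26 = 26/26 = 1, a_4 = floor((14 + 14)/1) = 28.
  m_5 = 1*28 - 14 = 14, d_5 = (222 - 14^2)/1 = 26/1 = 26: (m_5, d_5) = (m_1, d_1) = (14, 26), so from here the quotients repeat a_1, ..., a_4; the period length is 4.
So sqrt(222) = [14; (1, 8, 1, 28)] with period length k = 4.
k is even, so the fundamental solution of x^2 - 222y^2 = 1 is (p_{k-1}, q_{k-1}) = (p_3, q_3); compute convergents through index 3.
Convergents (p_i = a_i*p_{i-1} + p_{i-2}, q_i = a_i*q_{i-1} + q_{i-2} with p_{-2}=0, p_{-1}=1, q_{-2}=1, q_{-1}=0):
  i=0: a_0=14, p_0 = 14*1 + 0 = 14, q_0 = 14*0 + 1 = 1.
  i=1: a_1=1, p_1 = 1*14 + 1 = 15, q_1 = 1*1 + 0 = 1.
  i=2: a_2=8, p_2 = 8*15 + 14 = 134, q_2 = 8*1 + 1 = 9.
  i=3: a_3=1, p_3 = 1*134 + 15 = 149, q_3 = 1*9 + 1 = 10.
Check: 149^2 - 222*10^2 = 22201 - 22200 = 1, so (x, y) = (149, 10) solves the equation, and by the theorem it is the least positive solution.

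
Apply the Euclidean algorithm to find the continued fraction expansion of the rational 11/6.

[1; 1, 5]

Run the Euclidean algorithm on 11 and 6; the successive quotients are the partial quotients a_0, a_1, ... (each step inverts the fractional part left over by the previous one):
  11 = 1*6 + 5, so a_0 = 1.
  6 = 1*5 + 1, so a_1 = 1.
  5 = 5*1 + 0, so a_2 = 5.
The remainder reaches 0 after 3 divisions, so the expansion has 3 partial quotients, read off in order.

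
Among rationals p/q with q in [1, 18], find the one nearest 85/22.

Expand x = 85/22 as a continued fraction with the Euclidean algorithm:
  85 = 3*22 + 19, so a_0 = 3.
  22 = 1*19 + 3, so a_1 = 1.
  19 = 6*3 + 1, so a_2 = 6.
  3 = 3*1 + 0, so a_3 = 3.
so x = [3; 1, 6, 3].
Convergents (p_i = a_i*p_{i-1} + p_{i-2}, q_i = a_i*q_{i-1} + q_{i-2} with p_{-2}=0, p_{-1}=1, q_{-2}=1, q_{-1}=0), until the denominator exceeds 18:
  i=0: a_0=3, p_0 = 3*1 + 0 = 3, q_0 = 3*0 + 1 = 1.
  i=1: a_1=1, p_1 = 1*3 + 1 = 4, q_1 = 1*1 + 0 = 1.
  i=2: a_2=6, p_2 = 6*4 + 3 = 27, q_2 = 6*1 + 1 = 7.
  i=3: a_3=3, p_3 = 3*27 + 4 = 85, q_3 = 3*7 + 1 = 22.
q_3 = 22 > 18, so the last convergent with denominator <= 18 is p_2/q_2 = 27/7.
The closest fraction with denominator <= 18 is either p_2/q_2 or the intermediate fraction (k*p_2 + p_1)/(k*q_2 + q_1) with the largest k >= 1 whose denominator stays <= 18; these approach x as k grows, and every other convergent or intermediate fraction in range is farther away.
Largest k: floor((18 - q_1)/q_2) = floor((18 - 1)/7) = 2.
That gives (2*27 + 4)/(2*7 + 1) = 58/15.
Compare the errors: |x - 27/7| = |85*7 - 27*22|/(22*7) = 1/154, and |x - 58/15| = |85*15 - 58*22|/(22*15) = 1/330.
Cross-multiplying, 1*154 = 154 < 330 = 1*330, so 1/330 is smaller: the intermediate fraction 58/15 is closer to x than 27/7.

58/15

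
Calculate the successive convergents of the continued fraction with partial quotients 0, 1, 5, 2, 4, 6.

Using the convergent recurrence p_i = a_i*p_{i-1} + p_{i-2}, q_i = a_i*q_{i-1} + q_{i-2} with p_{-2}=0, p_{-1}=1, q_{-2}=1, q_{-1}=0:
  i=0: a_0=0, p_0 = 0*1 + 0 = 0, q_0 = 0*0 + 1 = 1.
  i=1: a_1=1, p_1 = 1*0 + 1 = 1, q_1 = 1*1 + 0 = 1.
  i=2: a_2=5, p_2 = 5*1 + 0 = 5, q_2 = 5*1 + 1 = 6.
  i=3: a_3=2, p_3 = 2*5 + 1 = 11, q_3 = 2*6 + 1 = 13.
  i=4: a_4=4, p_4 = 4*11 + 5 = 49, q_4 = 4*13 + 6 = 58.
  i=5: a_5=6, p_5 = 6*49 + 11 = 305, q_5 = 6*58 + 13 = 361.

0/1, 1/1, 5/6, 11/13, 49/58, 305/361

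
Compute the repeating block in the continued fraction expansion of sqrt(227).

[15; (15, 30)]

Write x_i = (sqrt(227) + m_i)/d_i with (m_0, d_0) = (0, 1). a_0 = floor(sqrt(227)) = 15, since 15^2 = 225 <= 227 < 256 = 16^2.
Iterate m_{i+1} = d_i*a_i - m_i, d_{i+1} = (227 - m_{i+1}^2)/d_i, a_{i+1} = floor((a_0 + m_{i+1})/d_{i+1}):
  m_1 = 1*15 - 0 = 15, d_1 = (227 - 15^2)/1 = 2/1 = 2, a_1 = floor((15 + 15)/2) = 15.
  m_2 = 2*15 - 15 = 15, d_2 = (227 - 15^2)/2 = 2/2 = 1, a_2 = floor((15 + 15)/1) = 30.
  m_3 = 1*30 - 15 = 15, d_3 = (227 - 15^2)/1 = 2/1 = 2: (m_3, d_3) = (m_1, d_1) = (15, 2), so from here the quotients repeat a_1, a_2; the period length is 2.
Hence the expansion of sqrt(227) is a_0 = 15 followed by the repeating block 15, 30 (period 2).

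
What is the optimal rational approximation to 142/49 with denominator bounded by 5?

Expand x = 142/49 as a continued fraction with the Euclidean algorithm:
  142 = 2*49 + 44, so a_0 = 2.
  49 = 1*44 + 5, so a_1 = 1.
  44 = 8*5 + 4, so a_2 = 8.
  5 = 1*4 + 1, so a_3 = 1.
  4 = 4*1 + 0, so a_4 = 4.
so x = [2; 1, 8, 1, 4].
Convergents (p_i = a_i*p_{i-1} + p_{i-2}, q_i = a_i*q_{i-1} + q_{i-2} with p_{-2}=0, p_{-1}=1, q_{-2}=1, q_{-1}=0), until the denominator exceeds 5:
  i=0: a_0=2, p_0 = 2*1 + 0 = 2, q_0 = 2*0 + 1 = 1.
  i=1: a_1=1, p_1 = 1*2 + 1 = 3, q_1 = 1*1 + 0 = 1.
  i=2: a_2=8, p_2 = 8*3 + 2 = 26, q_2 = 8*1 + 1 = 9.
q_2 = 9 > 5, so the last convergent with denominator <= 5 is p_1/q_1 = 3/1.
The closest fraction with denominator <= 5 is either p_1/q_1 or the intermediate fraction (k*p_1 + p_0)/(k*q_1 + q_0) with the largest k >= 1 whose denominator stays <= 5; these approach x as k grows, and every other convergent or intermediate fraction in range is farther away.
Largest k: floor((5 - q_0)/q_1) = floor((5 - 1)/1) = 4.
That gives (4*3 + 2)/(4*1 + 1) = 14/5.
Compare the errors: |x - 3/1| = |142*1 - 3*49|/(49*1) = 5/49, and |x - 14/5| = |142*5 - 14*49|/(49*5) = 24/245.
Cross-multiplying, 24*49 = 1176 < 1225 = 5*245, so 24/245 is smaller: the intermediate fraction 14/5 is closer to x than 3/1.

14/5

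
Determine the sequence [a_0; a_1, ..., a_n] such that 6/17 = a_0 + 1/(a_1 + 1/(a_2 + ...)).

[0; 2, 1, 5]

Run the Euclidean algorithm on 6 and 17; the successive quotients are the partial quotients a_0, a_1, ... (each step inverts the fractional part left over by the previous one):
  6 = 0*17 + 6, so a_0 = 0.
  17 = 2*6 + 5, so a_1 = 2.
  6 = 1*5 + 1, so a_2 = 1.
  5 = 5*1 + 0, so a_3 = 5.
The remainder reaches 0 after 4 divisions, so the expansion has 4 partial quotients, read off in order.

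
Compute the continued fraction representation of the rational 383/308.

[1; 4, 9, 2, 1, 2]

Run the Euclidean algorithm on 383 and 308; the successive quotients are the partial quotients a_0, a_1, ... (each step inverts the fractional part left over by the previous one):
  383 = 1*308 + 75, so a_0 = 1.
  308 = 4*75 + 8, so a_1 = 4.
  75 = 9*8 + 3, so a_2 = 9.
  8 = 2*3 + 2, so a_3 = 2.
  3 = 1*2 + 1, so a_4 = 1.
  2 = 2*1 + 0, so a_5 = 2.
The remainder reaches 0 after 6 divisions, so the expansion has 6 partial quotients, read off in order.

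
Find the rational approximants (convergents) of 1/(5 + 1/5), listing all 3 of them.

0/1, 1/5, 5/26

Using the convergent recurrence p_i = a_i*p_{i-1} + p_{i-2}, q_i = a_i*q_{i-1} + q_{i-2} with p_{-2}=0, p_{-1}=1, q_{-2}=1, q_{-1}=0:
  i=0: a_0=0, p_0 = 0*1 + 0 = 0, q_0 = 0*0 + 1 = 1.
  i=1: a_1=5, p_1 = 5*0 + 1 = 1, q_1 = 5*1 + 0 = 5.
  i=2: a_2=5, p_2 = 5*1 + 0 = 5, q_2 = 5*5 + 1 = 26.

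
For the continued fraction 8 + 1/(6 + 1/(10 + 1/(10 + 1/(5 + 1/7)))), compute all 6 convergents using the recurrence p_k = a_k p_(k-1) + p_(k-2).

8/1, 49/6, 498/61, 5029/616, 25643/3141, 184530/22603

Using the convergent recurrence p_i = a_i*p_{i-1} + p_{i-2}, q_i = a_i*q_{i-1} + q_{i-2} with p_{-2}=0, p_{-1}=1, q_{-2}=1, q_{-1}=0:
  i=0: a_0=8, p_0 = 8*1 + 0 = 8, q_0 = 8*0 + 1 = 1.
  i=1: a_1=6, p_1 = 6*8 + 1 = 49, q_1 = 6*1 + 0 = 6.
  i=2: a_2=10, p_2 = 10*49 + 8 = 498, q_2 = 10*6 + 1 = 61.
  i=3: a_3=10, p_3 = 10*498 + 49 = 5029, q_3 = 10*61 + 6 = 616.
  i=4: a_4=5, p_4 = 5*5029 + 498 = 25643, q_4 = 5*616 + 61 = 3141.
  i=5: a_5=7, p_5 = 7*25643 + 5029 = 184530, q_5 = 7*3141 + 616 = 22603.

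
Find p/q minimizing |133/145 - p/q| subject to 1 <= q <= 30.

11/12

Expand x = 133/145 as a continued fraction with the Euclidean algorithm:
  133 = 0*145 + 133, so a_0 = 0.
  145 = 1*133 + 12, so a_1 = 1.
  133 = 11*12 + 1, so a_2 = 11.
  12 = 12*1 + 0, so a_3 = 12.
so x = [0; 1, 11, 12].
Convergents (p_i = a_i*p_{i-1} + p_{i-2}, q_i = a_i*q_{i-1} + q_{i-2} with p_{-2}=0, p_{-1}=1, q_{-2}=1, q_{-1}=0), until the denominator exceeds 30:
  i=0: a_0=0, p_0 = 0*1 + 0 = 0, q_0 = 0*0 + 1 = 1.
  i=1: a_1=1, p_1 = 1*0 + 1 = 1, q_1 = 1*1 + 0 = 1.
  i=2: a_2=11, p_2 = 11*1 + 0 = 11, q_2 = 11*1 + 1 = 12.
  i=3: a_3=12, p_3 = 12*11 + 1 = 133, q_3 = 12*12 + 1 = 145.
q_3 = 145 > 30, so the last convergent with denominator <= 30 is p_2/q_2 = 11/12.
The closest fraction with denominator <= 30 is either p_2/q_2 or the intermediate fraction (k*p_2 + p_1)/(k*q_2 + q_1) with the largest k >= 1 whose denominator stays <= 30; these approach x as k grows, and every other convergent or intermediate fraction in range is farther away.
Largest k: floor((30 - q_1)/q_2) = floor((30 - 1)/12) = 2.
That gives (2*11 + 1)/(2*12 + 1) = 23/25.
Compare the errors: |x - 11/12| = |133*12 - 11*145|/(145*12) = 1/1740, and |x - 23/25| = |133*25 - 23*145|/(145*25) = 10/3625.
Cross-multiplying, 1*3625 = 3625 < 17400 = 10*1740, so 1/1740 is smaller: the convergent 11/12 is closer to x than 23/25.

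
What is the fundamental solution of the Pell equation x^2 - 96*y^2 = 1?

First expand sqrt(96) as a continued fraction. With x_i = (sqrt(96) + m_i)/d_i and (m_0, d_0) = (0, 1): a_0 = floor(sqrt(96)) = 9, since 9^2 = 81 <= 96 < 100 = 10^2.
Iterate m_{i+1} = d_i*a_i - m_i, d_{i+1} = (96 - m_{i+1}^2)/d_i, a_{i+1} = floor((a_0 + m_{i+1})/d_{i+1}):
  m_1 = 1*9 - 0 = 9, d_1 = (96 - 9^2)/1 = 15/1 = 15, a_1 = floor((9 + 9)/15) = 1.
  m_2 = 15*1 - 9 = 6, d_2 = (96 - 6^2)/15 = 60/15 = 4, a_2 = floor((9 + 6)/4) = 3.
  m_3 = 4*3 - 6 = 6, d_3 = (96 - 6^2)/4 = 60/4 = 15, a_3 = floor((9 + 6)/15) = 1.
  m_4 = 15*1 - 6 = 9, d_4 = (96 - 9^2)/15 = 15/15 = 1, a_4 = floor((9 + 9)/1) = 18.
  m_5 = 1*18 - 9 = 9, d_5 = (96 - 9^2)/1 = 15/1 = 15: (m_5, d_5) = (m_1, d_1) = (9, 15), so from here the quotients repeat a_1, ..., a_4; the period length is 4.
So sqrt(96) = [9; (1, 3, 1, 18)] with period length k = 4.
k is even, so the fundamental solution of x^2 - 96y^2 = 1 is (p_{k-1}, q_{k-1}) = (p_3, q_3); compute convergents through index 3.
Convergents (p_i = a_i*p_{i-1} + p_{i-2}, q_i = a_i*q_{i-1} + q_{i-2} with p_{-2}=0, p_{-1}=1, q_{-2}=1, q_{-1}=0):
  i=0: a_0=9, p_0 = 9*1 + 0 = 9, q_0 = 9*0 + 1 = 1.
  i=1: a_1=1, p_1 = 1*9 + 1 = 10, q_1 = 1*1 + 0 = 1.
  i=2: a_2=3, p_2 = 3*10 + 9 = 39, q_2 = 3*1 + 1 = 4.
  i=3: a_3=1, p_3 = 1*39 + 10 = 49, q_3 = 1*4 + 1 = 5.
Check: 49^2 - 96*5^2 = 2401 - 2400 = 1, so (x, y) = (49, 5) solves the equation, and by the theorem it is the least positive solution.

(x, y) = (49, 5)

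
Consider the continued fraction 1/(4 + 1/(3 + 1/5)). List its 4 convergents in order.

0/1, 1/4, 3/13, 16/69

Using the convergent recurrence p_i = a_i*p_{i-1} + p_{i-2}, q_i = a_i*q_{i-1} + q_{i-2} with p_{-2}=0, p_{-1}=1, q_{-2}=1, q_{-1}=0:
  i=0: a_0=0, p_0 = 0*1 + 0 = 0, q_0 = 0*0 + 1 = 1.
  i=1: a_1=4, p_1 = 4*0 + 1 = 1, q_1 = 4*1 + 0 = 4.
  i=2: a_2=3, p_2 = 3*1 + 0 = 3, q_2 = 3*4 + 1 = 13.
  i=3: a_3=5, p_3 = 5*3 + 1 = 16, q_3 = 5*13 + 4 = 69.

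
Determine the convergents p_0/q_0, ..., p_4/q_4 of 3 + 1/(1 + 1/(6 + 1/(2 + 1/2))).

3/1, 4/1, 27/7, 58/15, 143/37

Using the convergent recurrence p_i = a_i*p_{i-1} + p_{i-2}, q_i = a_i*q_{i-1} + q_{i-2} with p_{-2}=0, p_{-1}=1, q_{-2}=1, q_{-1}=0:
  i=0: a_0=3, p_0 = 3*1 + 0 = 3, q_0 = 3*0 + 1 = 1.
  i=1: a_1=1, p_1 = 1*3 + 1 = 4, q_1 = 1*1 + 0 = 1.
  i=2: a_2=6, p_2 = 6*4 + 3 = 27, q_2 = 6*1 + 1 = 7.
  i=3: a_3=2, p_3 = 2*27 + 4 = 58, q_3 = 2*7 + 1 = 15.
  i=4: a_4=2, p_4 = 2*58 + 27 = 143, q_4 = 2*15 + 7 = 37.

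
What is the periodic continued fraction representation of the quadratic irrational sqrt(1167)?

Write x_i = (sqrt(1167) + m_i)/d_i with (m_0, d_0) = (0, 1). a_0 = floor(sqrt(1167)) = 34, since 34^2 = 1156 <= 1167 < 1225 = 35^2.
Iterate m_{i+1} = d_i*a_i - m_i, d_{i+1} = (1167 - m_{i+1}^2)/d_i, a_{i+1} = floor((a_0 + m_{i+1})/d_{i+1}):
  m_1 = 1*34 - 0 = 34, d_1 = (1167 - 34^2)/1 = 11/1 = 11, a_1 = floor((34 + 34)/11) = 6.
  m_2 = 11*6 - 34 = 32, d_2 = (1167 - 32^2)/11 = 143/11 = 13, a_2 = floor((34 + 32)/13) = 5.
  m_3 = 13*5 - 32 = 33, d_3 = (1167 - 33^2)/13 = 78/13 = 6, a_3 = floor((34 + 33)/6) = 11.
  m_4 = 6*11 - 33 = 33, d_4 = (1167 - 33^2)/6 = 78/6 = 13, a_4 = floor((34 + 33)/13) = 5.
  m_5 = 13*5 - 33 = 32, d_5 = (1167 - 32^2)/13 = 143/13 = 11, a_5 = floor((34 + 32)/11) = 6.
  m_6 = 11*6 - 32 = 34, d_6 = (1167 - 34^2)/11 = 11/11 = 1, a_6 = floor((34 + 34)/1) = 68.
  m_7 = 1*68 - 34 = 34, d_7 = (1167 - 34^2)/1 = 11/1 = 11: (m_7, d_7) = (m_1, d_1) = (34, 11), so from here the quotients repeat a_1, ..., a_6; the period length is 6.
Hence the expansion of sqrt(1167) is a_0 = 34 followed by the repeating block 6, 5, 11, 5, 6, 68 (period 6).

[34; (6, 5, 11, 5, 6, 68)]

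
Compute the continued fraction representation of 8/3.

Run the Euclidean algorithm on 8 and 3; the successive quotients are the partial quotients a_0, a_1, ... (each step inverts the fractional part left over by the previous one):
  8 = 2*3 + 2, so a_0 = 2.
  3 = 1*2 + 1, so a_1 = 1.
  2 = 2*1 + 0, so a_2 = 2.
The remainder reaches 0 after 3 divisions, so the expansion has 3 partial quotients, read off in order.

[2; 1, 2]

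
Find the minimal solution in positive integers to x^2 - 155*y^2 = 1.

First expand sqrt(155) as a continued fraction. With x_i = (sqrt(155) + m_i)/d_i and (m_0, d_0) = (0, 1): a_0 = floor(sqrt(155)) = 12, since 12^2 = 144 <= 155 < 169 = 13^2.
Iterate m_{i+1} = d_i*a_i - m_i, d_{i+1} = (155 - m_{i+1}^2)/d_i, a_{i+1} = floor((a_0 + m_{i+1})/d_{i+1}):
  m_1 = 1*12 - 0 = 12, d_1 = (155 - 12^2)/1 = 11/1 = 11, a_1 = floor((12 + 12)/11) = 2.
  m_2 = 11*2 - 12 = 10, d_2 = (155 - 10^2)/11 = 55/11 = 5, a_2 = floor((12 + 10)/5) = 4.
  m_3 = 5*4 - 10 = 10, d_3 = (155 - 10^2)/5 = 55/5 = 11, a_3 = floor((12 + 10)/11) = 2.
  m_4 = 11*2 - 10 = 12, d_4 = (155 - 12^2)/11 = 11/11 = 1, a_4 = floor((12 + 12)/1) = 24.
  m_5 = 1*24 - 12 = 12, d_5 = (155 - 12^2)/1 = 11/1 = 11: (m_5, d_5) = (m_1, d_1) = (12, 11), so from here the quotients repeat a_1, ..., a_4; the period length is 4.
So sqrt(155) = [12; (2, 4, 2, 24)] with period length k = 4.
k is even, so the fundamental solution of x^2 - 155y^2 = 1 is (p_{k-1}, q_{k-1}) = (p_3, q_3); compute convergents through index 3.
Convergents (p_i = a_i*p_{i-1} + p_{i-2}, q_i = a_i*q_{i-1} + q_{i-2} with p_{-2}=0, p_{-1}=1, q_{-2}=1, q_{-1}=0):
  i=0: a_0=12, p_0 = 12*1 + 0 = 12, q_0 = 12*0 + 1 = 1.
  i=1: a_1=2, p_1 = 2*12 + 1 = 25, q_1 = 2*1 + 0 = 2.
  i=2: a_2=4, p_2 = 4*25 + 12 = 112, q_2 = 4*2 + 1 = 9.
  i=3: a_3=2, p_3 = 2*112 + 25 = 249, q_3 = 2*9 + 2 = 20.
Check: 249^2 - 155*20^2 = 62001 - 62000 = 1, so (x, y) = (249, 20) solves the equation, and by the theorem it is the least positive solution.

(x, y) = (249, 20)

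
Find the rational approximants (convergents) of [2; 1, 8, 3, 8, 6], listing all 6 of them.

Using the convergent recurrence p_i = a_i*p_{i-1} + p_{i-2}, q_i = a_i*q_{i-1} + q_{i-2} with p_{-2}=0, p_{-1}=1, q_{-2}=1, q_{-1}=0:
  i=0: a_0=2, p_0 = 2*1 + 0 = 2, q_0 = 2*0 + 1 = 1.
  i=1: a_1=1, p_1 = 1*2 + 1 = 3, q_1 = 1*1 + 0 = 1.
  i=2: a_2=8, p_2 = 8*3 + 2 = 26, q_2 = 8*1 + 1 = 9.
  i=3: a_3=3, p_3 = 3*26 + 3 = 81, q_3 = 3*9 + 1 = 28.
  i=4: a_4=8, p_4 = 8*81 + 26 = 674, q_4 = 8*28 + 9 = 233.
  i=5: a_5=6, p_5 = 6*674 + 81 = 4125, q_5 = 6*233 + 28 = 1426.

2/1, 3/1, 26/9, 81/28, 674/233, 4125/1426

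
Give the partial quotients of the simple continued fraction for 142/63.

[2; 3, 1, 15]

Run the Euclidean algorithm on 142 and 63; the successive quotients are the partial quotients a_0, a_1, ... (each step inverts the fractional part left over by the previous one):
  142 = 2*63 + 16, so a_0 = 2.
  63 = 3*16 + 15, so a_1 = 3.
  16 = 1*15 + 1, so a_2 = 1.
  15 = 15*1 + 0, so a_3 = 15.
The remainder reaches 0 after 4 divisions, so the expansion has 4 partial quotients, read off in order.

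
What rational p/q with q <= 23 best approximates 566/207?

Expand x = 566/207 as a continued fraction with the Euclidean algorithm:
  566 = 2*207 + 152, so a_0 = 2.
  207 = 1*152 + 55, so a_1 = 1.
  152 = 2*55 + 42, so a_2 = 2.
  55 = 1*42 + 13, so a_3 = 1.
  42 = 3*13 + 3, so a_4 = 3.
  13 = 4*3 + 1, so a_5 = 4.
  3 = 3*1 + 0, so a_6 = 3.
so x = [2; 1, 2, 1, 3, 4, 3].
Convergents (p_i = a_i*p_{i-1} + p_{i-2}, q_i = a_i*q_{i-1} + q_{i-2} with p_{-2}=0, p_{-1}=1, q_{-2}=1, q_{-1}=0), until the denominator exceeds 23:
  i=0: a_0=2, p_0 = 2*1 + 0 = 2, q_0 = 2*0 + 1 = 1.
  i=1: a_1=1, p_1 = 1*2 + 1 = 3, q_1 = 1*1 + 0 = 1.
  i=2: a_2=2, p_2 = 2*3 + 2 = 8, q_2 = 2*1 + 1 = 3.
  i=3: a_3=1, p_3 = 1*8 + 3 = 11, q_3 = 1*3 + 1 = 4.
  i=4: a_4=3, p_4 = 3*11 + 8 = 41, q_4 = 3*4 + 3 = 15.
  i=5: a_5=4, p_5 = 4*41 + 11 = 175, q_5 = 4*15 + 4 = 64.
q_5 = 64 > 23, so the last convergent with denominator <= 23 is p_4/q_4 = 41/15.
The closest fraction with denominator <= 23 is either p_4/q_4 or the intermediate fraction (k*p_4 + p_3)/(k*q_4 + q_3) with the largest k >= 1 whose denominator stays <= 23; these approach x as k grows, and every other convergent or intermediate fraction in range is farther away.
Largest k: floor((23 - q_3)/q_4) = floor((23 - 4)/15) = 1.
That gives (1*41 + 11)/(1*15 + 4) = 52/19.
Compare the errors: |x - 41/15| = |566*15 - 41*207|/(207*15) = 3/3105, and |x - 52/19| = |566*19 - 52*207|/(207*19) = 10/3933.
Cross-multiplying, 3*3933 = 11799 < 31050 = 10*3105, so 3/3105 is smaller: the convergent 41/15 is closer to x than 52/19.

41/15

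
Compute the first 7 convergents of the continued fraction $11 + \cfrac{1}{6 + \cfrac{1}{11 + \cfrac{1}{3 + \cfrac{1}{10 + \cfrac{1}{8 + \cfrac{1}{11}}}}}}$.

11/1, 67/6, 748/67, 2311/207, 23858/2137, 193175/17303, 2148783/192470

Using the convergent recurrence p_i = a_i*p_{i-1} + p_{i-2}, q_i = a_i*q_{i-1} + q_{i-2} with p_{-2}=0, p_{-1}=1, q_{-2}=1, q_{-1}=0:
  i=0: a_0=11, p_0 = 11*1 + 0 = 11, q_0 = 11*0 + 1 = 1.
  i=1: a_1=6, p_1 = 6*11 + 1 = 67, q_1 = 6*1 + 0 = 6.
  i=2: a_2=11, p_2 = 11*67 + 11 = 748, q_2 = 11*6 + 1 = 67.
  i=3: a_3=3, p_3 = 3*748 + 67 = 2311, q_3 = 3*67 + 6 = 207.
  i=4: a_4=10, p_4 = 10*2311 + 748 = 23858, q_4 = 10*207 + 67 = 2137.
  i=5: a_5=8, p_5 = 8*23858 + 2311 = 193175, q_5 = 8*2137 + 207 = 17303.
  i=6: a_6=11, p_6 = 11*193175 + 23858 = 2148783, q_6 = 11*17303 + 2137 = 192470.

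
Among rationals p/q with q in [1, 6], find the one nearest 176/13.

Expand x = 176/13 as a continued fraction with the Euclidean algorithm:
  176 = 13*13 + 7, so a_0 = 13.
  13 = 1*7 + 6, so a_1 = 1.
  7 = 1*6 + 1, so a_2 = 1.
  6 = 6*1 + 0, so a_3 = 6.
so x = [13; 1, 1, 6].
Convergents (p_i = a_i*p_{i-1} + p_{i-2}, q_i = a_i*q_{i-1} + q_{i-2} with p_{-2}=0, p_{-1}=1, q_{-2}=1, q_{-1}=0), until the denominator exceeds 6:
  i=0: a_0=13, p_0 = 13*1 + 0 = 13, q_0 = 13*0 + 1 = 1.
  i=1: a_1=1, p_1 = 1*13 + 1 = 14, q_1 = 1*1 + 0 = 1.
  i=2: a_2=1, p_2 = 1*14 + 13 = 27, q_2 = 1*1 + 1 = 2.
  i=3: a_3=6, p_3 = 6*27 + 14 = 176, q_3 = 6*2 + 1 = 13.
q_3 = 13 > 6, so the last convergent with denominator <= 6 is p_2/q_2 = 27/2.
The closest fraction with denominator <= 6 is either p_2/q_2 or the intermediate fraction (k*p_2 + p_1)/(k*q_2 + q_1) with the largest k >= 1 whose denominator stays <= 6; these approach x as k grows, and every other convergent or intermediate fraction in range is farther away.
Largest k: floor((6 - q_1)/q_2) = floor((6 - 1)/2) = 2.
That gives (2*27 + 14)/(2*2 + 1) = 68/5.
Compare the errors: |x - 27/2| = |176*2 - 27*13|/(13*2) = 1/26, and |x - 68/5| = |176*5 - 68*13|/(13*5) = 4/65.
Cross-multiplying, 1*65 = 65 < 104 = 4*26, so 1/26 is smaller: the convergent 27/2 is closer to x than 68/5.

27/2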